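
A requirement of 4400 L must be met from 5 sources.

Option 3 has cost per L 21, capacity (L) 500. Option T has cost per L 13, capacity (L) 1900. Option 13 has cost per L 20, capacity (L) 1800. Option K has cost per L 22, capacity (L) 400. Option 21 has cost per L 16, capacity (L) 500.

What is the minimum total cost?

Cheapest first:
Option T at 13: take all 1900 L — 2500 still needed.
Option 21 at 16: take all 500 L — 2000 still needed.
Option 13 (20): use full 1800 — 200 L to go.
Option 3 (21): take the remaining 200 — done.
Option K: unused.
Cost = 1900×13 + 500×16 + 1800×20 + 200×21 = 72900.

72900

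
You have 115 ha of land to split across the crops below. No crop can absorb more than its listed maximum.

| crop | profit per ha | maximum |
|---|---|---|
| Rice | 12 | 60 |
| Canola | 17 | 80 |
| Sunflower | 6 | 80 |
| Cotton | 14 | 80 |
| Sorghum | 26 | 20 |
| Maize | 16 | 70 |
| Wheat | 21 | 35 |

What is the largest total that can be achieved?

Order the crops by profit per ha: Sorghum 26 > Wheat 21 > Canola 17 > Maize 16 > Cotton 14 > Rice 12 > Sunflower 6.
Sorghum takes 20 to reach its cap of 20 — 95 left.
Wheat: +35 to 35 (cap) — 60 left.
Canola: +60 (room for 80) → 60. Pool exhausted.
Total = 17×60 + 26×20 + 21×35 = 2275.

2275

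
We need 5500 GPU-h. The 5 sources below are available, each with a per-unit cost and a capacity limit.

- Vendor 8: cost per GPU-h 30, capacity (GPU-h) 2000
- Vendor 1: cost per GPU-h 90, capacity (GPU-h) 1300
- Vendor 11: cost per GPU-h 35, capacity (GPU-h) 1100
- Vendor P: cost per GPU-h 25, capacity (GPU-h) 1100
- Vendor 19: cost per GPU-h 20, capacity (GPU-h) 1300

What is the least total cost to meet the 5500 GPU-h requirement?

152000

Cheapest first:
Vendor 19 at 20: take all 1300 GPU-h — 4200 still needed.
Take 1100 from Vendor P at 25 — need 3100 more.
Vendor 8 (30): use full 2000 — 1100 GPU-h to go.
Take 1100 from Vendor 11 at 35 — need 0 more.
Vendor 1: unused.
Cost = 1300×20 + 1100×25 + 2000×30 + 1100×35 = 152000.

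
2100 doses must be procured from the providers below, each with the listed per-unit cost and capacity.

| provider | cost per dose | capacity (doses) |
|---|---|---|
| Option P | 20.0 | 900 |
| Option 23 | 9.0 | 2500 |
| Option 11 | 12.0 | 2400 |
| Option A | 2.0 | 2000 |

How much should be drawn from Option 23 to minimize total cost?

100

Use providers in increasing cost order.
Option A (2.0): use full 2000 — 100 doses to go.
Option 23 at 9.0: take 100 of its 2500 — requirement met.
Option 11, Option P: unused.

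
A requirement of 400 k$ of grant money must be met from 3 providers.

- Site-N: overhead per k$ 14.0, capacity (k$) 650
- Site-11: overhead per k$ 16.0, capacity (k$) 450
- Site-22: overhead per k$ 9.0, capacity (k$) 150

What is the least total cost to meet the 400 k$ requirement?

Cheapest first:
Site-22 (9.0): use full 150 — 250 k$ to go.
Take 250 from Site-N at 14.0 to finish.
Site-11: unused.
Cost = 150×9.0 + 250×14.0 = 4850.

4850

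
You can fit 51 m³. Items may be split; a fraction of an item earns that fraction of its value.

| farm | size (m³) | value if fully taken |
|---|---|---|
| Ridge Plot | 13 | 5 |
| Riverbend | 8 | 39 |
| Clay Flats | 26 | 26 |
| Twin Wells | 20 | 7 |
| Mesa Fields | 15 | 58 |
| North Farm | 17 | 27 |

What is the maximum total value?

135

Sort by value density: Riverbend 39/8≈4.88, Mesa Fields 58/15≈3.87, North Farm 27/17≈1.59, Clay Flats 26/26≈1, Ridge Plot 5/13≈0.385, Twin Wells 7/20≈0.35.
Riverbend: take in full, 8 m³ for value 39 → 43 left.
All 15 m³ of Mesa Fields fit (value 58) → 28 remain.
North Farm: take in full, 17 m³ for value 27 → 11 left.
Fill the last 11 m³ with part of Clay Flats: 11/26 of it earns 11.
Total value = 135.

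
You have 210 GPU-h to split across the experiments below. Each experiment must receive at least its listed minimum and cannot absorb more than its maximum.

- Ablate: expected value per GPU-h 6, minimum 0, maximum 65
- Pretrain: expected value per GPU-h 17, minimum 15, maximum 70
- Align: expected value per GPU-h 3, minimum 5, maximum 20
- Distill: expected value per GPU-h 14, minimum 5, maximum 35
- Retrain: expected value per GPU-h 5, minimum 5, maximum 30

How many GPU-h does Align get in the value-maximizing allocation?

Meeting every minimum uses 0+15+5+5+5 = 30 GPU-h, leaving 180.
Highest expected value per GPU-h first: Pretrain 17 > Distill 14 > Ablate 6 > Retrain 5 > Align 3.
Pretrain: +55 to 70 (cap) → 125 left.
Distill takes 30 more to reach its cap of 35 → 95 left.
Give Ablate 65 more to hit its cap of 65 → 30 left.
Retrain: +25 to 30 (cap) → 5 left.
Align: +5 (room for 15) → 10. Pool exhausted.

10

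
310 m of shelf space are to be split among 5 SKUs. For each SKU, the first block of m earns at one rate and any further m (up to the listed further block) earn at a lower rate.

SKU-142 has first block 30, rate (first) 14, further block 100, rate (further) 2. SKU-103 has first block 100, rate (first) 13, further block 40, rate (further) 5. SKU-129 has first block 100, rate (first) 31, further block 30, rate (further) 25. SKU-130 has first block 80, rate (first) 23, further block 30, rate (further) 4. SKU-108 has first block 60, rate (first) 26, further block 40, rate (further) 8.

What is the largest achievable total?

Order all 10 blocks by rate: SKU-129/T1 31 > SKU-108/T1 26 > SKU-129/T2 25 > SKU-130/T1 23 > SKU-142/T1 14 > SKU-103/T1 13 > SKU-108/T2 8 > SKU-103/T2 5 > SKU-130/T2 4 > SKU-142/T2 2.
SKU-129/T1 (31): +100 → 210 left.
SKU-108 T1 at 26: fill all 60 → 150 left.
Fill SKU-129 T2 block (30 at 25) → 120 left.
Fill SKU-130 T1 block (80 at 23) → 40 left.
SKU-142 T1 at 14: fill all 30 → 10 left.
SKU-103/T1: +10 of 100 at 13; pool empty.
Total = 31×100 + 26×60 + 25×30 + 23×80 + 14×30 + 13×10 = 7800.

7800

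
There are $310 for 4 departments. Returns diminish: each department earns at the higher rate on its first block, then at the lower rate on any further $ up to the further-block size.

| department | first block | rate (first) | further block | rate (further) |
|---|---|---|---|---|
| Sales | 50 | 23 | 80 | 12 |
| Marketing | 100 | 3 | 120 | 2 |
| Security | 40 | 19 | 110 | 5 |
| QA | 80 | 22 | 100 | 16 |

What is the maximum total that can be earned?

Order all 8 blocks by rate: Sales/tier1 23 > QA/tier1 22 > Security/tier1 19 > QA/tier2 16 > Sales/tier2 12 > Security/tier2 5 > Marketing/tier1 3 > Marketing/tier2 2.
Sales/tier1 (23): +50 — 260 left.
Fill QA tier1 block (80 at 22) — 180 left.
Security tier1 at 19: fill all 40 — 140 left.
QA/tier2 (16): +100 — 40 left.
Sales tier2 at 12: only 40 left, fill 40.
Total = 23×50 + 22×80 + 19×40 + 16×100 + 12×40 = 5750.

5750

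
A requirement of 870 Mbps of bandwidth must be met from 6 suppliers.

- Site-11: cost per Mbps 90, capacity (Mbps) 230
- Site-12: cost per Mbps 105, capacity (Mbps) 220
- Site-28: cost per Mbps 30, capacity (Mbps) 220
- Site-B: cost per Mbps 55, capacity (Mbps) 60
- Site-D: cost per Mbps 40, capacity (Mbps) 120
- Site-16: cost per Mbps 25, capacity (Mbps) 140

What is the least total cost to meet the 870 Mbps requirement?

49400

Cheapest first:
Site-16 (25): use full 140 ; 730 Mbps to go.
Site-28 at 30: take all 220 Mbps ; 510 still needed.
Take 120 from Site-D at 40 ; need 390 more.
Site-B at 55: take all 60 Mbps ; 330 still needed.
Site-11 (90): use full 230 ; 100 Mbps to go.
Take 100 from Site-12 at 105 to finish.
Cost = 140×25 + 220×30 + 120×40 + 60×55 + 230×90 + 100×105 = 49400.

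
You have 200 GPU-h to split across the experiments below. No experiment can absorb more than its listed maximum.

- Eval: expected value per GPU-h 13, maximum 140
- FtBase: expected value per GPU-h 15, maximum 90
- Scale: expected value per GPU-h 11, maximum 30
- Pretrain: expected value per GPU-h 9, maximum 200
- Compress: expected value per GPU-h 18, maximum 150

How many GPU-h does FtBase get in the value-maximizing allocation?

50

Order the experiments by expected value per GPU-h: Compress 18 > FtBase 15 > Eval 13 > Scale 11 > Pretrain 9.
Compress takes 150 to reach its cap of 150 → 50 left.
FtBase has room for 90 but only 50 remain, so it gets 50.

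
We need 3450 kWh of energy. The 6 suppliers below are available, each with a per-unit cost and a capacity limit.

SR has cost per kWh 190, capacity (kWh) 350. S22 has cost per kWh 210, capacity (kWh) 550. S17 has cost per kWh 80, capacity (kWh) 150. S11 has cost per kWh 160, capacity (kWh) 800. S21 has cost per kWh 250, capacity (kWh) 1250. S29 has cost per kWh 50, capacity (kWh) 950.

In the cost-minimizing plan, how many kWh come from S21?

650

Use suppliers in increasing cost order.
Take 950 from S29 at 50 ; need 2500 more.
S17 at 80: take all 150 kWh ; 2350 still needed.
S11 (160): use full 800 ; 1550 kWh to go.
SR (190): use full 350 ; 1200 kWh to go.
Take 550 from S22 at 210 ; need 650 more.
S21 (250): take the remaining 650 ; done.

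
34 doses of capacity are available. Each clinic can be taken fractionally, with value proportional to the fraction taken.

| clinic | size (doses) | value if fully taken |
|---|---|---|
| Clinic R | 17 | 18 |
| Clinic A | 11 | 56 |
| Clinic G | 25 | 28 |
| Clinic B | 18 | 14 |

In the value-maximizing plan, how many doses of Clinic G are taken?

Sort by value density: Clinic A 56/11≈5.09, Clinic G 28/25≈1.12, Clinic R 18/17≈1.06, Clinic B 14/18≈0.778.
Take all of Clinic A (11 doses, value 56) ; 23 doses left.
Fill the last 23 doses with part of Clinic G: 23/25 of it earns 25.76.

23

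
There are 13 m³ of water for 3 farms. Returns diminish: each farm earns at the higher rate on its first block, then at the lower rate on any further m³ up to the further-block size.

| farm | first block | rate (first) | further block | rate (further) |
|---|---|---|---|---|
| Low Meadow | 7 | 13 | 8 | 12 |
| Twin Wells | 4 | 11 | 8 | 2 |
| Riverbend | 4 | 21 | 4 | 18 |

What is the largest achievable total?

221

Rank every tier by rate: Riverbend/tier1 21 > Riverbend/tier2 18 > Low Meadow/tier1 13 > Low Meadow/tier2 12 > Twin Wells/tier1 11 > Twin Wells/tier2 2.
Riverbend tier1 at 21: fill all 4 ; 9 left.
Fill Riverbend tier2 block (4 at 18) ; 5 left.
5 remain; put them into Low Meadow tier1 at 13.
Total = 21×4 + 18×4 + 13×5 = 221.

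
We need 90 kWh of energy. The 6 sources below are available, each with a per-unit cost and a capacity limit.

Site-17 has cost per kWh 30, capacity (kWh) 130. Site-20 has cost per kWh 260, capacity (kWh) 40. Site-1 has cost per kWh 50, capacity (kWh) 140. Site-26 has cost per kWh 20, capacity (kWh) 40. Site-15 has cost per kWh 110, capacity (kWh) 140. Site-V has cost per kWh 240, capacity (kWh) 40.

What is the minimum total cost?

Fill from the cheapest source first.
Site-26 (20): use full 40 ; 50 kWh to go.
Site-17 (30): take the remaining 50 ; done.
Site-1, Site-15, Site-V, Site-20: unused.
Cost = 40×20 + 50×30 = 2300.

2300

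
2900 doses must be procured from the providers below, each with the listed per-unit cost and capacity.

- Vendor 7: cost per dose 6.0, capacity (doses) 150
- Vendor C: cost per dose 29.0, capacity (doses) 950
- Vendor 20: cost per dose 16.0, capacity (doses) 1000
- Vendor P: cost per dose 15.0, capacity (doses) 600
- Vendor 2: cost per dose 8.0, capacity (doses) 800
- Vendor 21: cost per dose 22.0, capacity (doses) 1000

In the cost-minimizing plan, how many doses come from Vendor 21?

Fill from the cheapest provider first.
Vendor 7 at 6.0: take all 150 doses ; 2750 still needed.
Vendor 2 at 8.0: take all 800 doses ; 1950 still needed.
Vendor P at 15.0: take all 600 doses ; 1350 still needed.
Vendor 20 (16.0): use full 1000 ; 350 doses to go.
Take 350 from Vendor 21 at 22.0 to finish.
Vendor C: unused.

350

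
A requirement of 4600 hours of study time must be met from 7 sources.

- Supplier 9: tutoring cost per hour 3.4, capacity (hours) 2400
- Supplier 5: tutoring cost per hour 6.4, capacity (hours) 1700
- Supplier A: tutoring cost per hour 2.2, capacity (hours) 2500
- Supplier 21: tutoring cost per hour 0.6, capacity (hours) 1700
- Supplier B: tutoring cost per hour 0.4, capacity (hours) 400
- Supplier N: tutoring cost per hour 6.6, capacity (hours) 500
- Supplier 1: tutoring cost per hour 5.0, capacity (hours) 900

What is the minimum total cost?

Use sources in increasing cost order.
Supplier B at 0.4: take all 400 hours → 4200 still needed.
Supplier 21 at 0.6: take all 1700 hours → 2500 still needed.
Supplier A at 2.2: take all 2500 hours → 0 still needed.
Supplier 9, Supplier 1, Supplier 5, Supplier N: unused.
Cost = 400×0.4 + 1700×0.6 + 2500×2.2 = 6680.

6680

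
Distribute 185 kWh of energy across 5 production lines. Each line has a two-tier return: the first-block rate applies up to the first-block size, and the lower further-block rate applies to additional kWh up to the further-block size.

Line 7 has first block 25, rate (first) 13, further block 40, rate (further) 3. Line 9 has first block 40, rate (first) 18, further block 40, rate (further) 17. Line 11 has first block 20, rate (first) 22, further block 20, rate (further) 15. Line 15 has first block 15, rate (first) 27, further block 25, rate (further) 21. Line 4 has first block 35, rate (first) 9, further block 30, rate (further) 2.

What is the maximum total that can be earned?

3395

Order all 10 blocks by rate: Line 15/first 27 > Line 11/first 22 > Line 15/second 21 > Line 9/first 18 > Line 9/second 17 > Line 11/second 15 > Line 7/first 13 > Line 4/first 9 > Line 7/second 3 > Line 4/second 2.
Line 15 first at 27: fill all 15 ; 170 left.
Line 11 first at 22: fill all 20 ; 150 left.
Fill Line 15 second block (25 at 21) ; 125 left.
Line 9 first at 18: fill all 40 ; 85 left.
Fill Line 9 second block (40 at 17) ; 45 left.
Line 11/second (15): +20 ; 25 left.
Line 7/first (13): +25 ; 0 left.
Total = 27×15 + 22×20 + 21×25 + 18×40 + 17×40 + 15×20 + 13×25 = 3395.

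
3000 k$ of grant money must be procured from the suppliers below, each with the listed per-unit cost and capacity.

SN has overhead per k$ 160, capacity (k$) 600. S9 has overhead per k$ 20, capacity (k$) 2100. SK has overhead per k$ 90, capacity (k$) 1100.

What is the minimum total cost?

Fill from the cheapest supplier first.
Take 2100 from S9 at 20 — need 900 more.
SK at 90: take 900 of its 1100 — requirement met.
SN: unused.
Cost = 2100×20 + 900×90 = 123000.

123000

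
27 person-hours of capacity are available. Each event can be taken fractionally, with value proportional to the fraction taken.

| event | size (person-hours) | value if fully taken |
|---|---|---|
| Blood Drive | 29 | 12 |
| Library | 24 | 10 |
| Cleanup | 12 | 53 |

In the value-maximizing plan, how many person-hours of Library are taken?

Rank by value-to-size ratio: Cleanup 53/12≈4.42, Library 10/24≈0.417, Blood Drive 12/29≈0.414.
All 12 person-hours of Cleanup fit (value 53) ; 15 remain.
Only 15 person-hours remain; take 15/24 of Library for value 10×15/24 = 6.25.

15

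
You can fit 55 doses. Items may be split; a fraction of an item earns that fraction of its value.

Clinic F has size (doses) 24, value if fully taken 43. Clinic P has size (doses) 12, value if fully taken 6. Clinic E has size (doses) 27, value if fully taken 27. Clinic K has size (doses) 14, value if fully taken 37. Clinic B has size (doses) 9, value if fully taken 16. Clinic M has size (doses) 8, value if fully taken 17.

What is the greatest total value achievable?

113

Sort by value density: Clinic K 37/14≈2.64, Clinic M 17/8≈2.12, Clinic F 43/24≈1.79, Clinic B 16/9≈1.78, Clinic E 27/27≈1, Clinic P 6/12≈0.5.
Take all of Clinic K (14 doses, value 37) — 41 doses left.
Take all of Clinic M (8 doses, value 17) — 33 doses left.
Clinic F: take in full, 24 doses for value 43 — 9 left.
Clinic B: take in full, 9 doses for value 16 — 0 left.
Total value = 113.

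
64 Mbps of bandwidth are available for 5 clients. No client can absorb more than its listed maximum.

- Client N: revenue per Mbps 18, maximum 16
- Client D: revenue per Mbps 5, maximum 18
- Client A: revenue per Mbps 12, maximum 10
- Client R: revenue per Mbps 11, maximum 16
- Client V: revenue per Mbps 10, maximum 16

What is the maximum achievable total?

774

Rank by revenue per Mbps: Client N 18 > Client A 12 > Client R 11 > Client V 10 > Client D 5.
Client N: +16 to 16 (cap) ; 48 left.
Client A: +10 to 10 (cap) ; 38 left.
Client R takes 16 to reach its cap of 16 ; 22 left.
Give Client V 16 to hit its cap of 16 ; 6 left.
Client D: +6 (room for 18) → 6. Pool exhausted.
Total = 18×16 + 5×6 + 12×10 + 11×16 + 10×16 = 774.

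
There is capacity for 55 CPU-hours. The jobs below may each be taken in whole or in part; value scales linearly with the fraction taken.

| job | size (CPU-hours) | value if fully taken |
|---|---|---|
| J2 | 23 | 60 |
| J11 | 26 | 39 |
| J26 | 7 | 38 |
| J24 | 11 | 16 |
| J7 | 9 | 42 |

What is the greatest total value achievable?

164

Best value per unit of size first: J26 38/7≈5.43, J7 42/9≈4.67, J2 60/23≈2.61, J11 39/26≈1.5, J24 16/11≈1.45.
J26: take in full, 7 CPU-hours for value 38 — 48 left.
J7: take in full, 9 CPU-hours for value 42 — 39 left.
Take all of J2 (23 CPU-hours, value 60) — 16 CPU-hours left.
Only 16 CPU-hours remain; take 16/26 of J11 for value 39×16/26 = 24.
Total value = 164.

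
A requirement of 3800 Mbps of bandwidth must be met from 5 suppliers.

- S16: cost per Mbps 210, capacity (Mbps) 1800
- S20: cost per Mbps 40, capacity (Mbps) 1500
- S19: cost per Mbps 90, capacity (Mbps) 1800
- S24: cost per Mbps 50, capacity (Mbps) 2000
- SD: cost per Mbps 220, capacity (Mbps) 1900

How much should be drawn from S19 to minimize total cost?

300

Cheapest first:
S20 at 40: take all 1500 Mbps ; 2300 still needed.
S24 (50): use full 2000 ; 300 Mbps to go.
S19 at 90: take 300 of its 1800 ; requirement met.
S16, SD: unused.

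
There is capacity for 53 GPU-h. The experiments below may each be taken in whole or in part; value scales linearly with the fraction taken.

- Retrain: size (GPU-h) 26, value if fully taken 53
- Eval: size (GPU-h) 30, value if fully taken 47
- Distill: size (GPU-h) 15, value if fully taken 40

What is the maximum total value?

111.8

Best value per unit of size first: Distill 40/15≈2.67, Retrain 53/26≈2.04, Eval 47/30≈1.57.
Take all of Distill (15 GPU-h, value 40) — 38 GPU-h left.
Take all of Retrain (26 GPU-h, value 53) — 12 GPU-h left.
Only 12 GPU-h remain; take 12/30 of Eval for value 47×12/30 = 18.8.
Total value = 111.8.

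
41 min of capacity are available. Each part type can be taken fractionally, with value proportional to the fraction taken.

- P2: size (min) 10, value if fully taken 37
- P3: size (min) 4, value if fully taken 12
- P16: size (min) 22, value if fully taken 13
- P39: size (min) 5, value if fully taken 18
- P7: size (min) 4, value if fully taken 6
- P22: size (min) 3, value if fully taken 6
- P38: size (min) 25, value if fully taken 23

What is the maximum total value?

92.8

Rank by value-to-size ratio: P2 37/10≈3.7, P39 18/5≈3.6, P3 12/4≈3, P22 6/3≈2, P7 6/4≈1.5, P38 23/25≈0.92, P16 13/22≈0.591.
All 10 min of P2 fit (value 37) ; 31 remain.
Take all of P39 (5 min, value 18) ; 26 min left.
All 4 min of P3 fit (value 12) ; 22 remain.
All 3 min of P22 fit (value 6) ; 19 remain.
Take all of P7 (4 min, value 6) ; 15 min left.
Fill the last 15 min with part of P38: 15/25 of it earns 13.8.
Total value = 92.8.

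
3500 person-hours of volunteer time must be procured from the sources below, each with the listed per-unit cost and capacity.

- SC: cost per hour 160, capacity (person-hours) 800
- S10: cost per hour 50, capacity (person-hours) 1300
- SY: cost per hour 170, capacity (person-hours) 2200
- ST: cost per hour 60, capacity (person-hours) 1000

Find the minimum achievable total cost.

321000

Cheapest first:
S10 at 50: take all 1300 person-hours → 2200 still needed.
ST at 60: take all 1000 person-hours → 1200 still needed.
SC at 160: take all 800 person-hours → 400 still needed.
SY at 170: take 400 of its 2200 → requirement met.
Cost = 1300×50 + 1000×60 + 800×160 + 400×170 = 321000.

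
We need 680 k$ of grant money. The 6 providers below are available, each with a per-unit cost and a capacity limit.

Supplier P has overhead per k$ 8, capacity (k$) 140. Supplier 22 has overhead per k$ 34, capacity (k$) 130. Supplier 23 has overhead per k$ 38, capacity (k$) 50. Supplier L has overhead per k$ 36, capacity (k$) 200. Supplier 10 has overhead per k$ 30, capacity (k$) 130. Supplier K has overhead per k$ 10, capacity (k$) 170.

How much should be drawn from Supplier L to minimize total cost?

110

Cheapest first:
Supplier P (8): use full 140 — 540 k$ to go.
Supplier K (10): use full 170 — 370 k$ to go.
Supplier 10 (30): use full 130 — 240 k$ to go.
Take 130 from Supplier 22 at 34 — need 110 more.
Take 110 from Supplier L at 36 to finish.
Supplier 23: unused.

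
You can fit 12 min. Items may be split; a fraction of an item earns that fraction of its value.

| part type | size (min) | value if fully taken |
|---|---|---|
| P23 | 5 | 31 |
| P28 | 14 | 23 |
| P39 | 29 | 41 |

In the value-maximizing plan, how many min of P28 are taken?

Sort by value density: P23 31/5≈6.2, P28 23/14≈1.64, P39 41/29≈1.41.
Take all of P23 (5 min, value 31) — 7 min left.
Fill the last 7 min with part of P28: 7/14 of it earns 11.5.

7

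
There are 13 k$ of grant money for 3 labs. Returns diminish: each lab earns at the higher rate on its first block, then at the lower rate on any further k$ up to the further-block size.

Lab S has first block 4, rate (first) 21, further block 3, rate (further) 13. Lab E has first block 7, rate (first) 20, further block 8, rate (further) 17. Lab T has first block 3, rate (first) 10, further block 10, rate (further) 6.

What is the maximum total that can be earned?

Treat each block as its own option and order by rate: Lab S/first 21 > Lab E/first 20 > Lab E/second 17 > Lab S/second 13 > Lab T/first 10 > Lab T/second 6.
Lab S/first (21): +4 — 9 left.
Fill Lab E first block (7 at 20) — 2 left.
Lab E/second: +2 of 8 at 17; pool empty.
Total = 21×4 + 20×7 + 17×2 = 258.

258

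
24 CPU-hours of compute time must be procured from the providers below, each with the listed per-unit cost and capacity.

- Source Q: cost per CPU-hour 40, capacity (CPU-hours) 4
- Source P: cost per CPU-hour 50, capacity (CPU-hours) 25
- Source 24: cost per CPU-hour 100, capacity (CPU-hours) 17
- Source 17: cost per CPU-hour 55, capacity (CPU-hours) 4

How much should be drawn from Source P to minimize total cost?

20

Use providers in increasing cost order.
Source Q (40): use full 4 — 20 CPU-hours to go.
Source P (50): take the remaining 20 — done.
Source 17, Source 24: unused.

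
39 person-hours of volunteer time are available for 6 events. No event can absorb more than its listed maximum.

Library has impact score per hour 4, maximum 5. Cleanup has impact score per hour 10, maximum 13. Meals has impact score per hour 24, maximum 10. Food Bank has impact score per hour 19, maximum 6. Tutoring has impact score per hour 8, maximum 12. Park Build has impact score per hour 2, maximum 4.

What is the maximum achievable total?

564

Rank by impact score per hour: Meals 24 > Food Bank 19 > Cleanup 10 > Tutoring 8 > Library 4 > Park Build 2.
Meals: +10 to 10 (cap) ; 29 left.
Give Food Bank 6 to hit its cap of 6 ; 23 left.
Give Cleanup 13 to hit its cap of 13 ; 10 left.
Tutoring: +10 (room for 12) → 10. Pool exhausted.
Total = 10×13 + 24×10 + 19×6 + 8×10 = 564.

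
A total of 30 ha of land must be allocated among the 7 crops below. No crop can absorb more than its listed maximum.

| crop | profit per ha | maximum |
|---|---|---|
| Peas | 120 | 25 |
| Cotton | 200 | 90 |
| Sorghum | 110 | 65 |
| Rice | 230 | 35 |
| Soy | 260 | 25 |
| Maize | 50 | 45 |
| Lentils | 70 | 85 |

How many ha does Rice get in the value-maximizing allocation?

Highest profit per ha first: Soy 260 > Rice 230 > Cotton 200 > Peas 120 > Sorghum 110 > Lentils 70 > Maize 50.
Give Soy 25 to hit its cap of 25 ; 5 left.
Only 5 left; Rice takes them to reach 5.

5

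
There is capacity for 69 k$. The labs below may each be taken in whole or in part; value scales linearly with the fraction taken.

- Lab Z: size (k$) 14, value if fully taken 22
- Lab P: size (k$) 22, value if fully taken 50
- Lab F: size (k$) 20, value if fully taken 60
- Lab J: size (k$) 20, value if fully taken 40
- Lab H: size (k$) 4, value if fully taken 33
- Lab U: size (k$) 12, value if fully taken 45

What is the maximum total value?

Rank by value-to-size ratio: Lab H 33/4≈8.25, Lab U 45/12≈3.75, Lab F 60/20≈3, Lab P 50/22≈2.27, Lab J 40/20≈2, Lab Z 22/14≈1.57.
Lab H: take in full, 4 k$ for value 33 → 65 left.
Take all of Lab U (12 k$, value 45) → 53 k$ left.
Take all of Lab F (20 k$, value 60) → 33 k$ left.
All 22 k$ of Lab P fit (value 50) → 11 remain.
Only 11 k$ remain; take 11/20 of Lab J for value 40×11/20 = 22.
Total value = 210.

210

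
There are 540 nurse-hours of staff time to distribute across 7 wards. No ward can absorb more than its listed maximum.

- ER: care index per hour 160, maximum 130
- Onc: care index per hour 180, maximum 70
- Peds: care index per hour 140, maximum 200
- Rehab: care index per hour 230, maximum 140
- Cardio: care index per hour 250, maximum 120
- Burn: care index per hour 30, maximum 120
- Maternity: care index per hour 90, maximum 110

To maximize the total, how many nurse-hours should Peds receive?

Highest care index per hour first: Cardio 250 > Rehab 230 > Onc 180 > ER 160 > Peds 140 > Maternity 90 > Burn 30.
Cardio: +120 to 120 (cap) — 420 left.
Rehab: +140 to 140 (cap) — 280 left.
Onc: +70 to 70 (cap) — 210 left.
ER takes 130 to reach its cap of 130 — 80 left.
Only 80 left; Peds takes them to reach 80.

80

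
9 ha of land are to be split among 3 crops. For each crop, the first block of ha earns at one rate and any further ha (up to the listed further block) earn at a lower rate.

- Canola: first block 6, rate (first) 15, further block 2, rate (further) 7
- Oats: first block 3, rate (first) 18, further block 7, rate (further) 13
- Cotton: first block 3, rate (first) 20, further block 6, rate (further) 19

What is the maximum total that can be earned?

174

Treat each block as its own option and order by rate: Cotton/T1 20 > Cotton/T2 19 > Oats/T1 18 > Canola/T1 15 > Oats/T2 13 > Canola/T2 7.
Fill Cotton T1 block (3 at 20) — 6 left.
Cotton/T2 (19): +6 — 0 left.
Total = 20×3 + 19×6 = 174.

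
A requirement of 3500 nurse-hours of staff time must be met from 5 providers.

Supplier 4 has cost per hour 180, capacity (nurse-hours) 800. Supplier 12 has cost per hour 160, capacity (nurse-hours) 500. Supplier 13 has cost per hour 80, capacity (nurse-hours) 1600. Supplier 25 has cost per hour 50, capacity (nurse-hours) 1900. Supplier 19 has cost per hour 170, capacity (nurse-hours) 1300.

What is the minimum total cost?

Cheapest first:
Take 1900 from Supplier 25 at 50 ; need 1600 more.
Supplier 13 at 80: take all 1600 nurse-hours ; 0 still needed.
Supplier 12, Supplier 19, Supplier 4: unused.
Cost = 1900×50 + 1600×80 = 223000.

223000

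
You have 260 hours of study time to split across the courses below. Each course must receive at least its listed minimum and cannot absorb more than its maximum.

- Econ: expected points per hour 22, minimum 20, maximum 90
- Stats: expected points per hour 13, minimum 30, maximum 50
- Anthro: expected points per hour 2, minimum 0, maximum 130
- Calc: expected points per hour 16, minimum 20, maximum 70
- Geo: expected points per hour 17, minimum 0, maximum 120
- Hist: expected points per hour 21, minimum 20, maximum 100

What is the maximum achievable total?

Meeting every minimum uses 20+30+0+20+0+20 = 90 hours, leaving 170.
Order the courses by expected points per hour: Econ 22 > Hist 21 > Geo 17 > Calc 16 > Stats 13 > Anthro 2.
Econ: +70 to 90 (cap) → 100 left.
Give Hist 80 more to hit its cap of 100 → 20 left.
Geo: +20 (room for 120) → 20. Pool exhausted.
Total = 22×90 + 13×30 + 16×20 + 17×20 + 21×100 = 5130.

5130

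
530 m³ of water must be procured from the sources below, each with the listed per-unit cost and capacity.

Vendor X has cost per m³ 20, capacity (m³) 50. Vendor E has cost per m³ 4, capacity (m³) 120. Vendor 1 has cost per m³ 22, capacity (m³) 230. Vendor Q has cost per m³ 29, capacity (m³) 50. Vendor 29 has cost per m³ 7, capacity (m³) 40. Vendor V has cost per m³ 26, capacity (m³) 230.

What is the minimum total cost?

Fill from the cheapest source first.
Vendor E (4): use full 120 → 410 m³ to go.
Vendor 29 (7): use full 40 → 370 m³ to go.
Vendor X (20): use full 50 → 320 m³ to go.
Vendor 1 at 22: take all 230 m³ → 90 still needed.
Vendor V (26): take the remaining 90 → done.
Vendor Q: unused.
Cost = 120×4 + 40×7 + 50×20 + 230×22 + 90×26 = 9160.

9160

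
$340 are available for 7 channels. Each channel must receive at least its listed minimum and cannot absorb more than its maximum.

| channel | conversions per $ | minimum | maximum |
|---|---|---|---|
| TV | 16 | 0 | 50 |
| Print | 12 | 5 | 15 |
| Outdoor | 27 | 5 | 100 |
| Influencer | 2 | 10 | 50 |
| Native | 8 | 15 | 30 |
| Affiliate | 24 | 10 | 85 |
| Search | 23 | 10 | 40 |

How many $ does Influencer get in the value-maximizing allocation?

20

Meeting every minimum uses 0+5+5+10+15+10+10 = 55 $, leaving 285.
Rank by conversions per $: Outdoor 27 > Affiliate 24 > Search 23 > TV 16 > Print 12 > Native 8 > Influencer 2.
Outdoor: +95 to 100 (cap) ; 190 left.
Give Affiliate 75 more to hit its cap of 85 ; 115 left.
Search: +30 to 40 (cap) ; 85 left.
Give TV 50 more to hit its cap of 50 ; 35 left.
Print: +10 to 15 (cap) ; 25 left.
Native: +15 to 30 (cap) ; 10 left.
Influencer has room for 40 more but only 10 remain, so it gets 20.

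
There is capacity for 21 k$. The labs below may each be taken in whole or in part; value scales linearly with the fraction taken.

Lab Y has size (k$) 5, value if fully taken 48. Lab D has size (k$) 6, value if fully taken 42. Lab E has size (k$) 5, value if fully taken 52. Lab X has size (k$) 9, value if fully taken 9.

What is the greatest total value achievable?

147

Sort by value density: Lab E 52/5≈10.4, Lab Y 48/5≈9.6, Lab D 42/6≈7, Lab X 9/9≈1.
Take all of Lab E (5 k$, value 52) ; 16 k$ left.
All 5 k$ of Lab Y fit (value 48) ; 11 remain.
All 6 k$ of Lab D fit (value 42) ; 5 remain.
Only 5 k$ remain; take 5/9 of Lab X for value 9×5/9 = 5.
Total value = 147.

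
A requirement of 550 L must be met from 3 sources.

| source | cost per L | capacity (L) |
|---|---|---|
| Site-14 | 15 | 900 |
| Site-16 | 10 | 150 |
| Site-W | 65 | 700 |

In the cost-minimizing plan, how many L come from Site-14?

400

Cheapest first:
Take 150 from Site-16 at 10 — need 400 more.
Take 400 from Site-14 at 15 to finish.
Site-W: unused.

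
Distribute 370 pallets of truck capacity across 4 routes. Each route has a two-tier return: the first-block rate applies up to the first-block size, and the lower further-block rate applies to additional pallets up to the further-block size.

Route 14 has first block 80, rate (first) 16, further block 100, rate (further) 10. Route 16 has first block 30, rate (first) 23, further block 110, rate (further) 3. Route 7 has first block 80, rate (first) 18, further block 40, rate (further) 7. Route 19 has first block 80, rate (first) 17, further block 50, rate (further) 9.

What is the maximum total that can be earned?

Treat each block as its own option and order by rate: Route 16/tier1 23 > Route 7/tier1 18 > Route 19/tier1 17 > Route 14/tier1 16 > Route 14/tier2 10 > Route 19/tier2 9 > Route 7/tier2 7 > Route 16/tier2 3.
Route 16/tier1 (23): +30 — 340 left.
Route 7 tier1 at 18: fill all 80 — 260 left.
Route 19 tier1 at 17: fill all 80 — 180 left.
Fill Route 14 tier1 block (80 at 16) — 100 left.
Route 14/tier2 (10): +100 — 0 left.
Total = 23×30 + 18×80 + 17×80 + 16×80 + 10×100 = 5770.

5770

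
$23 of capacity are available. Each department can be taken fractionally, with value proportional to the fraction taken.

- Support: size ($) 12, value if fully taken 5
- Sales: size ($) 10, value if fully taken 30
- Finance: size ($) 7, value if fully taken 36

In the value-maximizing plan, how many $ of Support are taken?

Sort by value density: Finance 36/7≈5.14, Sales 30/10≈3, Support 5/12≈0.417.
Take all of Finance (7 $, value 36) — 16 $ left.
Sales: take in full, 10 $ for value 30 — 6 left.
Only 6 $ remain; take 6/12 of Support for value 5×6/12 = 2.5.

6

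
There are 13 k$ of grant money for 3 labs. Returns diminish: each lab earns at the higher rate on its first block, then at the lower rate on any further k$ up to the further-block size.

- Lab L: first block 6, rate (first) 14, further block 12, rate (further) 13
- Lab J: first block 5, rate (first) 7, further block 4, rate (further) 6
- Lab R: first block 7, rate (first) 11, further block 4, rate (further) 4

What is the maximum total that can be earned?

175

Rank every tier by rate: Lab L/tier1 14 > Lab L/tier2 13 > Lab R/tier1 11 > Lab J/tier1 7 > Lab J/tier2 6 > Lab R/tier2 4.
Lab L/tier1 (14): +6 ; 7 left.
Lab L tier2 at 13: only 7 left, fill 7.
Total = 14×6 + 13×7 = 175.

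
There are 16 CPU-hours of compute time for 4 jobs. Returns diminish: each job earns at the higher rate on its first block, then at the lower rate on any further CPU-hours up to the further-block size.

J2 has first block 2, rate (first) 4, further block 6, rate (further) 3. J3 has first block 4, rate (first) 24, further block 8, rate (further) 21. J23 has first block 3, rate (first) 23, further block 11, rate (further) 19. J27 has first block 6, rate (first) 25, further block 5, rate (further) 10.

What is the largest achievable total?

378

Order all 8 blocks by rate: J27/first 25 > J3/first 24 > J23/first 23 > J3/second 21 > J23/second 19 > J27/second 10 > J2/first 4 > J2/second 3.
J27/first (25): +6 → 10 left.
J3 first at 24: fill all 4 → 6 left.
Fill J23 first block (3 at 23) → 3 left.
J3/second: +3 of 8 at 21; pool empty.
Total = 25×6 + 24×4 + 23×3 + 21×3 = 378.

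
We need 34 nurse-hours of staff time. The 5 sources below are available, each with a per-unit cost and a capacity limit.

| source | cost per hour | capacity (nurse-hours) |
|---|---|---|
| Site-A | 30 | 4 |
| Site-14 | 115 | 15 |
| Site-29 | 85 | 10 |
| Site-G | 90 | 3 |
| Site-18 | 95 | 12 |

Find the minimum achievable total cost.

2955

Cheapest first:
Site-A (30): use full 4 ; 30 nurse-hours to go.
Site-29 at 85: take all 10 nurse-hours ; 20 still needed.
Take 3 from Site-G at 90 ; need 17 more.
Take 12 from Site-18 at 95 ; need 5 more.
Take 5 from Site-14 at 115 to finish.
Cost = 4×30 + 10×85 + 3×90 + 12×95 + 5×115 = 2955.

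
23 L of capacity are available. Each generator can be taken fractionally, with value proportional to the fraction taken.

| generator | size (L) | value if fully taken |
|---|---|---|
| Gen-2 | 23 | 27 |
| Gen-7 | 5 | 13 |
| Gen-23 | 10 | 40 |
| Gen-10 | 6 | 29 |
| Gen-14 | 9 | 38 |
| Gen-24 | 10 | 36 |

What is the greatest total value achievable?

Rank by value-to-size ratio: Gen-10 29/6≈4.83, Gen-14 38/9≈4.22, Gen-23 40/10≈4, Gen-24 36/10≈3.6, Gen-7 13/5≈2.6, Gen-2 27/23≈1.17.
Take all of Gen-10 (6 L, value 29) → 17 L left.
Gen-14: take in full, 9 L for value 38 → 8 left.
Only 8 L remain; take 8/10 of Gen-23 for value 40×8/10 = 32.
Total value = 99.

99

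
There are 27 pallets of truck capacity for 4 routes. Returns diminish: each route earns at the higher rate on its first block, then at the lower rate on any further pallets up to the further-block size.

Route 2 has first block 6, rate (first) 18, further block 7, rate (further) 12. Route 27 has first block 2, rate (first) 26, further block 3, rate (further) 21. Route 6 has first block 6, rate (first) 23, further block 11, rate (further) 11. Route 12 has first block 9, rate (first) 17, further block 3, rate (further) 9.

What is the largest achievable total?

Rank every tier by rate: Route 27/tier1 26 > Route 6/tier1 23 > Route 27/tier2 21 > Route 2/tier1 18 > Route 12/tier1 17 > Route 2/tier2 12 > Route 6/tier2 11 > Route 12/tier2 9.
Route 27 tier1 at 26: fill all 2 — 25 left.
Fill Route 6 tier1 block (6 at 23) — 19 left.
Route 27/tier2 (21): +3 — 16 left.
Fill Route 2 tier1 block (6 at 18) — 10 left.
Route 12/tier1 (17): +9 — 1 left.
Route 2/tier2: +1 of 7 at 12; pool empty.
Total = 26×2 + 23×6 + 21×3 + 18×6 + 17×9 + 12×1 = 526.

526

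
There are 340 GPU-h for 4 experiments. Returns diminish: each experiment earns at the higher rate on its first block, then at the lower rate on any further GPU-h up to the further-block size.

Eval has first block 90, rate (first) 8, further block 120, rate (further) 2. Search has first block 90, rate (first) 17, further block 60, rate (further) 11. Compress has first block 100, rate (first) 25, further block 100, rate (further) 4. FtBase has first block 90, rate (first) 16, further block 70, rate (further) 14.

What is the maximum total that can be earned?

Treat each block as its own option and order by rate: Compress/tier1 25 > Search/tier1 17 > FtBase/tier1 16 > FtBase/tier2 14 > Search/tier2 11 > Eval/tier1 8 > Compress/tier2 4 > Eval/tier2 2.
Compress/tier1 (25): +100 — 240 left.
Search/tier1 (17): +90 — 150 left.
FtBase/tier1 (16): +90 — 60 left.
FtBase tier2 at 14: only 60 left, fill 60.
Total = 25×100 + 17×90 + 16×90 + 14×60 = 6310.

6310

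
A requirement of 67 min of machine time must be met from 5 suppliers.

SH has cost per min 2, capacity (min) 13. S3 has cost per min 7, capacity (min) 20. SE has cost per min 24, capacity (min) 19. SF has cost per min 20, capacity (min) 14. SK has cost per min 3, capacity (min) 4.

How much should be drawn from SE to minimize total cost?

16

Use suppliers in increasing cost order.
SH (2): use full 13 ; 54 min to go.
Take 4 from SK at 3 ; need 50 more.
Take 20 from S3 at 7 ; need 30 more.
Take 14 from SF at 20 ; need 16 more.
SE (24): take the remaining 16 ; done.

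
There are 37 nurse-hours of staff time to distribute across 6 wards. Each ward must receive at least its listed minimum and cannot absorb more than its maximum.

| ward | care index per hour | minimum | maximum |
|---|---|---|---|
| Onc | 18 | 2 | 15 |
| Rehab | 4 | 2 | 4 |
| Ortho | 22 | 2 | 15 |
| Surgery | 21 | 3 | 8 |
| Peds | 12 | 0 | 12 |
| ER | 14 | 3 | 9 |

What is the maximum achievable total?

710

Meeting every minimum uses 2+2+2+3+0+3 = 12 nurse-hours, leaving 25.
Highest care index per hour first: Ortho 22 > Surgery 21 > Onc 18 > ER 14 > Peds 12 > Rehab 4.
Give Ortho 13 more to hit its cap of 15 → 12 left.
Give Surgery 5 more to hit its cap of 8 → 7 left.
Onc has room for 13 more but only 7 remain, so it gets 9.
Total = 18×9 + 4×2 + 22×15 + 21×8 + 14×3 = 710.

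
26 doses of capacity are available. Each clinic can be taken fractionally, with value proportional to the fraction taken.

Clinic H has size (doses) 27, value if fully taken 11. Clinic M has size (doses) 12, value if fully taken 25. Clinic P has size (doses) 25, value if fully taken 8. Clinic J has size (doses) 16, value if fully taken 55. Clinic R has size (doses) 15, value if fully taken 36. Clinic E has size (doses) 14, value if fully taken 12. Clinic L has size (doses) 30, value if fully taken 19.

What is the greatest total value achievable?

Best value per unit of size first: Clinic J 55/16≈3.44, Clinic R 36/15≈2.4, Clinic M 25/12≈2.08, Clinic E 12/14≈0.857, Clinic L 19/30≈0.633, Clinic H 11/27≈0.407, Clinic P 8/25≈0.32.
Clinic J: take in full, 16 doses for value 55 → 10 left.
Fill the last 10 doses with part of Clinic R: 10/15 of it earns 24.
Total value = 79.

79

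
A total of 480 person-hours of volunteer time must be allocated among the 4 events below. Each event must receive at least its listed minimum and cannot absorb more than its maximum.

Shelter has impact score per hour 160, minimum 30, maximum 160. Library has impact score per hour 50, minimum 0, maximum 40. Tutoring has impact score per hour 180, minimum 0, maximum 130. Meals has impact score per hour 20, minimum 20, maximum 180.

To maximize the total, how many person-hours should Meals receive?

Meeting every minimum uses 30+0+0+20 = 50 person-hours, leaving 430.
Order the events by impact score per hour: Tutoring 180 > Shelter 160 > Library 50 > Meals 20.
Tutoring takes 130 more to reach its cap of 130 ; 300 left.
Shelter takes 130 more to reach its cap of 160 ; 170 left.
Give Library 40 more to hit its cap of 40 ; 130 left.
Meals: +130 (room for 160) → 150. Pool exhausted.

150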